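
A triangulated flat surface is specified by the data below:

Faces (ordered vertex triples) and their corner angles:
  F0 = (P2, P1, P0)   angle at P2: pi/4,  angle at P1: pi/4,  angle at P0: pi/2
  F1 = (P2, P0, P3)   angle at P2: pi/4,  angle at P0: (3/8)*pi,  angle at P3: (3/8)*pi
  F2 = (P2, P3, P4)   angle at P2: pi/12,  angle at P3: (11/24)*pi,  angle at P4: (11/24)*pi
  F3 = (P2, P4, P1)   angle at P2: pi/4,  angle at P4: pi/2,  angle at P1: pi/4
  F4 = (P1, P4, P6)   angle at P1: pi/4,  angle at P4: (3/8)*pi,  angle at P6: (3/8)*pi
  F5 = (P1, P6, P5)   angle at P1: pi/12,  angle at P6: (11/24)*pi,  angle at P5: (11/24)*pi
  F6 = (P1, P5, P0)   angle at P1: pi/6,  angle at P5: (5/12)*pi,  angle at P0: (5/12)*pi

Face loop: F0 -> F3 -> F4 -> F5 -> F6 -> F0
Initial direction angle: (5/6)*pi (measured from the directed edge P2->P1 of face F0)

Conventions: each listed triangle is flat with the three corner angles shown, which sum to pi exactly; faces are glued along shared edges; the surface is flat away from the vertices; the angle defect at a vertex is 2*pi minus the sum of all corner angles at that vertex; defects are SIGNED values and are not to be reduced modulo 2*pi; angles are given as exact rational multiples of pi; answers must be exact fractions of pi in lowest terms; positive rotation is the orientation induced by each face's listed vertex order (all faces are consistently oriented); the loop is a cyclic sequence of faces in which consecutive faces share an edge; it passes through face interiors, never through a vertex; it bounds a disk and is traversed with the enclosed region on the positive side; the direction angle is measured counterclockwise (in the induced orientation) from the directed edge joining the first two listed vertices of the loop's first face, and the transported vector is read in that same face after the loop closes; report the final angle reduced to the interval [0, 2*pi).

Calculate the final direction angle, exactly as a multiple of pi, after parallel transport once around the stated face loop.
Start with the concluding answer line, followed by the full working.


Answer: final direction angle = (11/6)*pi

enclosed vertex P1: corner angles sum to pi, defect = 2*pi - pi = pi
the rotation equals the total enclosed defect, so the final angle is initial + defects (mod 2*pi)
final angle = (5/6)*pi + pi = (11/6)*pi (mod 2*pi)


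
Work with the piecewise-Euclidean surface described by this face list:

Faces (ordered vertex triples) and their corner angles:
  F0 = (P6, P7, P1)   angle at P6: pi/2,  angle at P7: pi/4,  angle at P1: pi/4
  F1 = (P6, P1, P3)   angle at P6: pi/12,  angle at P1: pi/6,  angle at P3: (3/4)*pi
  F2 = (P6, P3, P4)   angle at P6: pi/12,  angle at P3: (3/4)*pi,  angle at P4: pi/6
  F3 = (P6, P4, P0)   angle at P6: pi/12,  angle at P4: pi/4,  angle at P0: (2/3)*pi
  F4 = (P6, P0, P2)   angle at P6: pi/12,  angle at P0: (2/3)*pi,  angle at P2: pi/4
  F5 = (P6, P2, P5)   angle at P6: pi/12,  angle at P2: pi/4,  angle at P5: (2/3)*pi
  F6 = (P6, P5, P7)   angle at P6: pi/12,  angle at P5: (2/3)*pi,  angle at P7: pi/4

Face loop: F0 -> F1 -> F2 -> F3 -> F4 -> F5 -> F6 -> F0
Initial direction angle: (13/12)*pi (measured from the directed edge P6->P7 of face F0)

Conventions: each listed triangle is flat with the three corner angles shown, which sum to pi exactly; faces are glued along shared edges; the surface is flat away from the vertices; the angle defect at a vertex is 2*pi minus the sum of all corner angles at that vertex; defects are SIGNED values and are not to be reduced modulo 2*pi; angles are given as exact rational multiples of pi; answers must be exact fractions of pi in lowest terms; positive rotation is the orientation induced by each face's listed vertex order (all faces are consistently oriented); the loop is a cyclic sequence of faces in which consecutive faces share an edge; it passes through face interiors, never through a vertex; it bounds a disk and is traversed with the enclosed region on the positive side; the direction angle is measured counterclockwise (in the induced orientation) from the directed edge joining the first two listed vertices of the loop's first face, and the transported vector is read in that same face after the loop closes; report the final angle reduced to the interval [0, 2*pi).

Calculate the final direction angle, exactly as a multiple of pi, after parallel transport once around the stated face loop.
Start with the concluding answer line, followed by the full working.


Answer: final direction angle = pi/12

enclosed vertex P6: corner angles sum to pi, defect = 2*pi - pi = pi
by Gauss-Bonnet the loop rotates the vector by the enclosed defect sum (positive orientation, mod 2*pi)
final angle = (13/12)*pi + pi = pi/12 (mod 2*pi)


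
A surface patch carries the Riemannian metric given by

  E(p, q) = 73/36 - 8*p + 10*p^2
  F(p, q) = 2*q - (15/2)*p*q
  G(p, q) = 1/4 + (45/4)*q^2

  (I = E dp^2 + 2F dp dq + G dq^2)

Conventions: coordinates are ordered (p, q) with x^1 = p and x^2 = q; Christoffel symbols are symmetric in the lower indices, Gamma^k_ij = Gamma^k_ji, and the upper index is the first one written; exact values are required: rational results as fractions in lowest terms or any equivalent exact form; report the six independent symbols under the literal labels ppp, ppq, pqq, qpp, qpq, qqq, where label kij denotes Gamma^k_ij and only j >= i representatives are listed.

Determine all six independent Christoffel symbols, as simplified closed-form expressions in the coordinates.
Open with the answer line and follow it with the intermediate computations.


Answer: Gamma_ppp = (8100*p*q^2 + 360*p - 4320*q^2 - 144)/(8100*p^2*q^2 + 360*p^2 - 8640*p*q^2 - 288*p + 2709*q^2 + 73), Gamma_ppq = 0, Gamma_pqq = (72 - 270*p)/(8100*p^2*q^2 + 360*p^2 - 8640*p*q^2 - 288*p + 2709*q^2 + 73), Gamma_qpp = (1440*p*q - 1038*q)/(8100*p^2*q^2 + 360*p^2 - 8640*p*q^2 - 288*p + 2709*q^2 + 73), Gamma_qpq = 0, Gamma_qqq = (8100*p^2*q - 8640*p*q + 2709*q)/(8100*p^2*q^2 + 360*p^2 - 8640*p*q^2 - 288*p + 2709*q^2 + 73)

E = 73/36 - 8*p + 10*p^2; F = 2*q - (15/2)*p*q; G = 1/4 + (45/4)*q^2
Gamma^k_ij = (1/2) g^{kl} (d_i g_jl + d_j g_il - d_l g_ij), with g^inv = (1/(EG-F^2)) [[G, -F], [-F, E]]
first partials: E_p = -8 + 20*p, E_q = 0, F_p = -(15/2)*q, F_q = 2 - (15/2)*p, G_p = 0, G_q = (45/2)*q
D = EG - F^2 = 73/144 - 2*p + (301/16)*q^2 + (5/2)*p^2 - 60*p*q^2 + (225/4)*p^2*q^2
expanded: Gamma^p_pp = (G E_p - 2F F_p + F E_q)/(2D), Gamma^p_pq = (G E_q - F G_p)/(2D), Gamma^p_qq = (2G F_q - G G_p - F G_q)/(2D), Gamma^q_pp = (2E F_p - E E_q - F E_p)/(2D), Gamma^q_pq = (E G_p - F E_q)/(2D), Gamma^q_qq = (E G_q - 2F F_q + F G_p)/(2D); substitute and cancel common factors


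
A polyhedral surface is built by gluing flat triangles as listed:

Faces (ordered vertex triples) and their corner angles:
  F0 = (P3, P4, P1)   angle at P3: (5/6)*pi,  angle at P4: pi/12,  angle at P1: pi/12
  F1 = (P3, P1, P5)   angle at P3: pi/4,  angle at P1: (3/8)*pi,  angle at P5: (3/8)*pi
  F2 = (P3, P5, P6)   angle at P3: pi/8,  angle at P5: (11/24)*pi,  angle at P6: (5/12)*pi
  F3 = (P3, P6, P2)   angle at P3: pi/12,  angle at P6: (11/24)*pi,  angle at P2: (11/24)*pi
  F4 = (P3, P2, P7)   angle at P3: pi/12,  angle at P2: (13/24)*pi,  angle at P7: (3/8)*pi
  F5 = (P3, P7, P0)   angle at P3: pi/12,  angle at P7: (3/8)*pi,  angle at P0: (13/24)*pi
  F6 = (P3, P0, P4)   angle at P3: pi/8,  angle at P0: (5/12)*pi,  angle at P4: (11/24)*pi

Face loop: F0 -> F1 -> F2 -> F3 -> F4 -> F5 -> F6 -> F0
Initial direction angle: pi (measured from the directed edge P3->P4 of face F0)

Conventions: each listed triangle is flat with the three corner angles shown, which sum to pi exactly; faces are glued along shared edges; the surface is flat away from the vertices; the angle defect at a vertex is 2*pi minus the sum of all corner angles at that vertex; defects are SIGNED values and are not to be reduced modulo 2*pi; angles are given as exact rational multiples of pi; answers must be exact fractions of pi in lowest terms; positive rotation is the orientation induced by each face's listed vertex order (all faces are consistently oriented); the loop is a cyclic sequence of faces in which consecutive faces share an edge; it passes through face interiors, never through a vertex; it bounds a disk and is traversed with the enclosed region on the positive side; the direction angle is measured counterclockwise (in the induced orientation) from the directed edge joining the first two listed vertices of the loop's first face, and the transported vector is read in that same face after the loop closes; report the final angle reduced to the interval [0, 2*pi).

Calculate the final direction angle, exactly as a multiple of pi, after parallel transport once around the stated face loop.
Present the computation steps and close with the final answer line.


enclosed vertex P3: corner angles sum to (19/12)*pi, defect = 2*pi - (19/12)*pi = (5/12)*pi
holonomy = initial angle + sum of enclosed defects (mod 2*pi), positive in the induced orientation
final angle = pi + (5/12)*pi = (17/12)*pi (mod 2*pi)

Answer: final direction angle = (17/12)*pi


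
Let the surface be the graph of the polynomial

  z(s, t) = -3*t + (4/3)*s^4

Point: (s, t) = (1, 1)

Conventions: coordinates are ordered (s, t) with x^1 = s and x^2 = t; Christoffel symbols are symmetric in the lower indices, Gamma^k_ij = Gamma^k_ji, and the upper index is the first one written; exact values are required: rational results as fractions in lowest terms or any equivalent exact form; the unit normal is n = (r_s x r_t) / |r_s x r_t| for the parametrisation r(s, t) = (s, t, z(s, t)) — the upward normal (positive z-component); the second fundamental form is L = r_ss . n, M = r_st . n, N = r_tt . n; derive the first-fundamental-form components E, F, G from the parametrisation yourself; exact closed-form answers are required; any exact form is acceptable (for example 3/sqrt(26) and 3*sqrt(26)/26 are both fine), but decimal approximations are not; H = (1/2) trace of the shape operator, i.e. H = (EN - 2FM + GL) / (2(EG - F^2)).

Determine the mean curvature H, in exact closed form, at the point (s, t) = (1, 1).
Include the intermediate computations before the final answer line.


z_s = 16/3, z_t = -3, z_ss = 16, z_st = 0, z_tt = 0
E = 265/9, F = -16, G = 10; answer radicand W^2 = 346/9
unnormalised second-form numerators: l = 16, m = 0, n = 0; L = l/sqrt(346/9), and similarly M = m/sqrt(W^2), N = n/sqrt(W^2)
H = (E*n - 2*F*m + G*l) / (2*(EG - F^2)*sqrt(W^2)); E*n - 2*F*m + G*l = 160, EG - F^2 = 346/9, so H = (360/173)/sqrt(346/9)

Answer: H = 540*sqrt(346)/29929


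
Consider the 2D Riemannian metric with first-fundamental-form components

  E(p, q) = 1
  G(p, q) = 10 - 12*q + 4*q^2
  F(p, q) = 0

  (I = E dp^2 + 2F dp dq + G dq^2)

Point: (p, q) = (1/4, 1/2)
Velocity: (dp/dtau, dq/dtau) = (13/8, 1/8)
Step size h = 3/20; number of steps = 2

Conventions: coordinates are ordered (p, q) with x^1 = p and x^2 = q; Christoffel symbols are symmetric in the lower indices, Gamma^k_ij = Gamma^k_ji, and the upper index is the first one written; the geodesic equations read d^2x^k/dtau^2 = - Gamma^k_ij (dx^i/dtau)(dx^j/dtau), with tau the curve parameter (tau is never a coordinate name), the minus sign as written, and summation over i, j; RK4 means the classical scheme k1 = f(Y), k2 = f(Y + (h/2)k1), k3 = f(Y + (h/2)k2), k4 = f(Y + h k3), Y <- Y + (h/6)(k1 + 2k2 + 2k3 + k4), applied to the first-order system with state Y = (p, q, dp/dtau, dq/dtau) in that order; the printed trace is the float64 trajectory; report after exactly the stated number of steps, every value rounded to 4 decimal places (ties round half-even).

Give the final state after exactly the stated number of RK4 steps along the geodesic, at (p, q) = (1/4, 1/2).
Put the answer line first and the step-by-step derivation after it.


Answer: p = 0.7375, q = 0.5381, dp/dtau = 1.6250, dq/dtau = 0.1289

f(Y) = (dp/dtau, dq/dtau, -Gamma^p_ij Y'^i Y'^j, -Gamma^q_ij Y'^i Y'^j) with the Gammas evaluated at the stage position; h = 0.150000; intermediate values shown to 6 dp
step 0: p = 0.2500, q = 0.5000, dp/dtau = 1.6250, dq/dtau = 0.1250
step 1:
  k1: at (p, q) = (0.250000, 0.500000), (dp/dtau, dq/dtau) = (1.625000, 0.125000); Gamma_ppp = 0.000000, Gamma_ppq = 0.000000, Gamma_pqq = 0.000000, Gamma_qpp = 0.000000, Gamma_qpq = 0.000000, Gamma_qqq = -0.800000; k1 = (1.625000, 0.125000, 0.000000, 0.012500)
  k2: at (p, q) = (0.371875, 0.509375), (dp/dtau, dq/dtau) = (1.625000, 0.125938); Gamma_ppp = 0.000000, Gamma_ppq = 0.000000, Gamma_pqq = 0.000000, Gamma_qpp = 0.000000, Gamma_qpq = 0.000000, Gamma_qqq = -0.804511; k2 = (1.625000, 0.125938, 0.000000, 0.012760)
  k3: at (p, q) = (0.371875, 0.509445), (dp/dtau, dq/dtau) = (1.625000, 0.125957); Gamma_ppp = 0.000000, Gamma_ppq = 0.000000, Gamma_pqq = 0.000000, Gamma_qpp = 0.000000, Gamma_qpq = 0.000000, Gamma_qqq = -0.804545; k3 = (1.625000, 0.125957, 0.000000, 0.012764)
  k4: at (p, q) = (0.493750, 0.518894), (dp/dtau, dq/dtau) = (1.625000, 0.126915); Gamma_ppp = 0.000000, Gamma_ppq = 0.000000, Gamma_pqq = 0.000000, Gamma_qpp = 0.000000, Gamma_qpq = 0.000000, Gamma_qqq = -0.809113; k4 = (1.625000, 0.126915, 0.000000, 0.013033)
  Y <- Y + (h/6)(k1 + 2k2 + 2k3 + k4): p = 0.4937, q = 0.5189, dp/dtau = 1.6250, dq/dtau = 0.1269
step 2:
  k1: at (p, q) = (0.493750, 0.518893), (dp/dtau, dq/dtau) = (1.625000, 0.126915); Gamma_ppp = 0.000000, Gamma_ppq = 0.000000, Gamma_pqq = 0.000000, Gamma_qpp = 0.000000, Gamma_qpq = 0.000000, Gamma_qqq = -0.809113; k1 = (1.625000, 0.126915, 0.000000, 0.013033)
  k2: at (p, q) = (0.615625, 0.528411), (dp/dtau, dq/dtau) = (1.625000, 0.127892); Gamma_ppp = 0.000000, Gamma_ppq = 0.000000, Gamma_pqq = 0.000000, Gamma_qpp = 0.000000, Gamma_qpq = 0.000000, Gamma_qqq = -0.813736; k2 = (1.625000, 0.127892, 0.000000, 0.013310)
  k3: at (p, q) = (0.615625, 0.528484), (dp/dtau, dq/dtau) = (1.625000, 0.127913); Gamma_ppp = 0.000000, Gamma_ppq = 0.000000, Gamma_pqq = 0.000000, Gamma_qpp = 0.000000, Gamma_qpq = 0.000000, Gamma_qqq = -0.813772; k3 = (1.625000, 0.127913, 0.000000, 0.013315)
  k4: at (p, q) = (0.737500, 0.538080), (dp/dtau, dq/dtau) = (1.625000, 0.128912); Gamma_ppp = 0.000000, Gamma_ppq = 0.000000, Gamma_pqq = 0.000000, Gamma_qpp = 0.000000, Gamma_qpq = 0.000000, Gamma_qqq = -0.818453; k4 = (1.625000, 0.128912, 0.000000, 0.013601)
  Y <- Y + (h/6)(k1 + 2k2 + 2k3 + k4): p = 0.7375, q = 0.5381, dp/dtau = 1.6250, dq/dtau = 0.1289


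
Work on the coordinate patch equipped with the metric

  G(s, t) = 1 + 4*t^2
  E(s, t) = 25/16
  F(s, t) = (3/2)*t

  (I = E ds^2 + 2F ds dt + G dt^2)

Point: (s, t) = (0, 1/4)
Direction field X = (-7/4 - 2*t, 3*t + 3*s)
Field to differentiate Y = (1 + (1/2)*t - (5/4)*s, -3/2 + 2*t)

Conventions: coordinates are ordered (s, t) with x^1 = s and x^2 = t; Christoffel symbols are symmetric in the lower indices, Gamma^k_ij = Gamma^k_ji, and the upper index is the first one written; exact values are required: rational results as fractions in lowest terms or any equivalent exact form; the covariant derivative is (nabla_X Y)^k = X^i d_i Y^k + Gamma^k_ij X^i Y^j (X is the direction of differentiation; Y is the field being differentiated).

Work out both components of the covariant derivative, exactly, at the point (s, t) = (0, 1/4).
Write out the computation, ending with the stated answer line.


E = 25/16, F = 3/8, G = 5/4 at the point
E_s = 0, E_t = 0, F_s = 0, F_t = 3/2, G_s = 0, G_t = 2
EG - F^2 = 29/16;  g^inv = (16/29) * [[5/4, -3/8], [-3/8, 25/16]]
first-kind symbols [ij,l] = (1/2)(d_i g_jl + d_j g_il - d_l g_ij): [ss,s] = E_s/2 = 0, [ss,t] = F_s - E_t/2 = 0, [st,s] = E_t/2 = 0, [st,t] = G_s/2 = 0, [tt,s] = F_t - G_s/2 = 3/2, [tt,t] = G_t/2 = 1
Gamma^s_ij = (G*[ij,s] - F*[ij,t])/(EG - F^2), Gamma^t_ij = (E*[ij,t] - F*[ij,s])/(EG - F^2)
Gamma_sss = 0, Gamma_sst = 0, Gamma_stt = 24/29, Gamma_tss = 0, Gamma_tst = 0, Gamma_ttt = 16/29
X = (-9/4, 3/4), Y = (9/8, -1) at the point

Answer: (nabla_X Y)^s = 1191/464, (nabla_X Y)^t = 63/58


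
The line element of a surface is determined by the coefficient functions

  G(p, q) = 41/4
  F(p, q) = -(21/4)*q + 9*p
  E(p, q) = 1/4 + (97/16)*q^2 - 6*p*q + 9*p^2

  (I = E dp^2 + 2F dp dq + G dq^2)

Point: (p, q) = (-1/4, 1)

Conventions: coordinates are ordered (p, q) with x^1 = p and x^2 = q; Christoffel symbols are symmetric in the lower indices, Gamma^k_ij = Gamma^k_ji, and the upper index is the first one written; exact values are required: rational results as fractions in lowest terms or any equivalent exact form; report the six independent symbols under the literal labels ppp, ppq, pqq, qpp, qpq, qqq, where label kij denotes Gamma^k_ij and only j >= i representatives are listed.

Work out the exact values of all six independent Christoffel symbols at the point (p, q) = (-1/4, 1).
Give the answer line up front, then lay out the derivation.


Answer: Gamma_ppp = -1197/947, Gamma_ppq = 4469/1894, Gamma_pqq = -1722/947, Gamma_qpp = -2695/3788, Gamma_qpq = 1635/947, Gamma_qqq = -1260/947

E = 67/8, F = -15/2, G = 41/4 at the point
E_p = -21/2, E_q = 109/8, F_p = 9, F_q = -21/4, G_p = 0, G_q = 0
EG - F^2 = 947/32;  g^inv = (32/947) * [[41/4, 15/2], [15/2, 67/8]]
first-kind symbols [ij,l] = (1/2)(d_i g_jl + d_j g_il - d_l g_ij): [pp,p] = E_p/2 = -21/4, [pp,q] = F_p - E_q/2 = 35/16, [pq,p] = E_q/2 = 109/16, [pq,q] = G_p/2 = 0, [qq,p] = F_q - G_p/2 = -21/4, [qq,q] = G_q/2 = 0
Gamma^p_ij = (G*[ij,p] - F*[ij,q])/(EG - F^2), Gamma^q_ij = (E*[ij,q] - F*[ij,p])/(EG - F^2)


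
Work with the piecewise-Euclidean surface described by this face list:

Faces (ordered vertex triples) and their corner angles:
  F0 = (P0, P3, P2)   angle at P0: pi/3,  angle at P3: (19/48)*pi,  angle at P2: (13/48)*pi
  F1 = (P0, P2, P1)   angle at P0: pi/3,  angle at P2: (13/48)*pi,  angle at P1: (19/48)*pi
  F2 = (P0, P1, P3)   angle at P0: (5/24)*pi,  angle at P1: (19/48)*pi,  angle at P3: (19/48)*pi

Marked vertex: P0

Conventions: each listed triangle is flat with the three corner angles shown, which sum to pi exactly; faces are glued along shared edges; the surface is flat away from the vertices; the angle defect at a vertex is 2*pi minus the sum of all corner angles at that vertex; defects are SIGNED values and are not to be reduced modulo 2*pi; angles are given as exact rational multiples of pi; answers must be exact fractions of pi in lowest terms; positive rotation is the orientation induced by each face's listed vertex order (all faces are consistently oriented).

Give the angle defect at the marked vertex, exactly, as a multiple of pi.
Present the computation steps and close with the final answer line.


Sum of corner angles at P0: (7/8)*pi
defect = 2*pi - (7/8)*pi

Answer: defect(P0) = (9/8)*pi


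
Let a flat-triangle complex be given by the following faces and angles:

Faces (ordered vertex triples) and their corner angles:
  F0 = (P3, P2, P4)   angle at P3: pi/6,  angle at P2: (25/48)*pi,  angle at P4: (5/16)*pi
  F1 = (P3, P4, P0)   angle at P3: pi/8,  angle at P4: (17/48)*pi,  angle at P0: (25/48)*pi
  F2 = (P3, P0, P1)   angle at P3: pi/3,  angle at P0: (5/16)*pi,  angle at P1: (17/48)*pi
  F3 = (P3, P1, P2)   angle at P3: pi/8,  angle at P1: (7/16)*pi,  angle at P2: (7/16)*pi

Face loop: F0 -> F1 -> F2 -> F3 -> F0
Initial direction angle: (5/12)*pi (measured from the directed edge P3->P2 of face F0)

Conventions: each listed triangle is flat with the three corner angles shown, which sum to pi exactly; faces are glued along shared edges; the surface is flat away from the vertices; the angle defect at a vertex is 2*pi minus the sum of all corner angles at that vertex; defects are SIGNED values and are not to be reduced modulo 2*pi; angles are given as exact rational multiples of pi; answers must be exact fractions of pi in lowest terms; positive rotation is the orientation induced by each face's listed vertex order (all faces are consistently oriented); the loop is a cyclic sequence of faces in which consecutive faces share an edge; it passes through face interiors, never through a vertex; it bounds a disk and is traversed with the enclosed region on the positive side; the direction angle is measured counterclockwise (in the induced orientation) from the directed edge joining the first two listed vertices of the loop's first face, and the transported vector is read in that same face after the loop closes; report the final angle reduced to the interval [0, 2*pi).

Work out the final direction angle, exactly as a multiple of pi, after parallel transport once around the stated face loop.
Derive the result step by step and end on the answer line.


enclosed vertex P3: corner angles sum to (3/4)*pi, defect = 2*pi - (3/4)*pi = (5/4)*pi
the final direction is the initial angle plus the enclosed defects, taken mod 2*pi in the induced orientation
final angle = (5/12)*pi + (5/4)*pi = (5/3)*pi (mod 2*pi)

Answer: final direction angle = (5/3)*pi


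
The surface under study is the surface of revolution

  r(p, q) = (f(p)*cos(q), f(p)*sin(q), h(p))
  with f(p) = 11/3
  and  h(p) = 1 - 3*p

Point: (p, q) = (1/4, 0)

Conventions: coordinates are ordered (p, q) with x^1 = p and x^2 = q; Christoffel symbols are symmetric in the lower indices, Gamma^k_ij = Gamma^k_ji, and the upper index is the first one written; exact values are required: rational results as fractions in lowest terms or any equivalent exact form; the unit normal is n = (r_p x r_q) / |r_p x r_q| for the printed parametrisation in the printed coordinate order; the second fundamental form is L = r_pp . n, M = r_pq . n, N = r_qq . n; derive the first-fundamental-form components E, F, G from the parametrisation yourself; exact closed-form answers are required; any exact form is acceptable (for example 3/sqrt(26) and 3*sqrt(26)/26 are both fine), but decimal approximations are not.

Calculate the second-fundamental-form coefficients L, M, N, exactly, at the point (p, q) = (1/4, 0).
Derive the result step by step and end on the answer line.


f = 11/3, f' = 0, f'' = 0, h' = -3, h'' = 0
E = 9, F = 0, G = 121/9; answer radicand W^2 = 9
unnormalised second-form numerators: l = 0, m = 0, n = -11; L = l/sqrt(9), and similarly M = m/sqrt(W^2), N = n/sqrt(W^2)

Answer: L = 0, M = 0, N = -11/3


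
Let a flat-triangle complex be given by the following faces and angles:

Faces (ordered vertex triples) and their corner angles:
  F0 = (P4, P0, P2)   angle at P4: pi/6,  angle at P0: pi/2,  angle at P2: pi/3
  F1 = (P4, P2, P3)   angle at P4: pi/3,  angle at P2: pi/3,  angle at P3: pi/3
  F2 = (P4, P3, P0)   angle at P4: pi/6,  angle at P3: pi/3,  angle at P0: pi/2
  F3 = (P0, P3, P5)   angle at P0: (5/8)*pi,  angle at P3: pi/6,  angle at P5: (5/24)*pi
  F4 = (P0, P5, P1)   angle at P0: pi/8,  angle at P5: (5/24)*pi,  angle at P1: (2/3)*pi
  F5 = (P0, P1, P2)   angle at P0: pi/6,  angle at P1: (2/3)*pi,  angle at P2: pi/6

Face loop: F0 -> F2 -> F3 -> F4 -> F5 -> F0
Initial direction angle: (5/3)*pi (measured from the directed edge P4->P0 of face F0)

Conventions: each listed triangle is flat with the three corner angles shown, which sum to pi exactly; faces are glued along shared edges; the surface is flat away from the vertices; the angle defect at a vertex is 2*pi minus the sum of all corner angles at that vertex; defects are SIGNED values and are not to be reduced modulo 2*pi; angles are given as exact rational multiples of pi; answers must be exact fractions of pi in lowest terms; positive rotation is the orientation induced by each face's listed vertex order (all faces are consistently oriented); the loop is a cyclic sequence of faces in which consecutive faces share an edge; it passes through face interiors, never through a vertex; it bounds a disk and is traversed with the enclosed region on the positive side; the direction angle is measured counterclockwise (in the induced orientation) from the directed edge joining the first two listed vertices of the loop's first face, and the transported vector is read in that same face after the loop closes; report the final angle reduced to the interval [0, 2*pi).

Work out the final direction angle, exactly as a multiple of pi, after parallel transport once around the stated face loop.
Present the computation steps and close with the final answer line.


enclosed vertex P0: corner angles sum to (23/12)*pi, defect = 2*pi - (23/12)*pi = pi/12
summing the enclosed defects onto the initial angle, mod 2*pi in the induced orientation:
final angle = (5/3)*pi + pi/12 = (7/4)*pi (mod 2*pi)

Answer: final direction angle = (7/4)*pi


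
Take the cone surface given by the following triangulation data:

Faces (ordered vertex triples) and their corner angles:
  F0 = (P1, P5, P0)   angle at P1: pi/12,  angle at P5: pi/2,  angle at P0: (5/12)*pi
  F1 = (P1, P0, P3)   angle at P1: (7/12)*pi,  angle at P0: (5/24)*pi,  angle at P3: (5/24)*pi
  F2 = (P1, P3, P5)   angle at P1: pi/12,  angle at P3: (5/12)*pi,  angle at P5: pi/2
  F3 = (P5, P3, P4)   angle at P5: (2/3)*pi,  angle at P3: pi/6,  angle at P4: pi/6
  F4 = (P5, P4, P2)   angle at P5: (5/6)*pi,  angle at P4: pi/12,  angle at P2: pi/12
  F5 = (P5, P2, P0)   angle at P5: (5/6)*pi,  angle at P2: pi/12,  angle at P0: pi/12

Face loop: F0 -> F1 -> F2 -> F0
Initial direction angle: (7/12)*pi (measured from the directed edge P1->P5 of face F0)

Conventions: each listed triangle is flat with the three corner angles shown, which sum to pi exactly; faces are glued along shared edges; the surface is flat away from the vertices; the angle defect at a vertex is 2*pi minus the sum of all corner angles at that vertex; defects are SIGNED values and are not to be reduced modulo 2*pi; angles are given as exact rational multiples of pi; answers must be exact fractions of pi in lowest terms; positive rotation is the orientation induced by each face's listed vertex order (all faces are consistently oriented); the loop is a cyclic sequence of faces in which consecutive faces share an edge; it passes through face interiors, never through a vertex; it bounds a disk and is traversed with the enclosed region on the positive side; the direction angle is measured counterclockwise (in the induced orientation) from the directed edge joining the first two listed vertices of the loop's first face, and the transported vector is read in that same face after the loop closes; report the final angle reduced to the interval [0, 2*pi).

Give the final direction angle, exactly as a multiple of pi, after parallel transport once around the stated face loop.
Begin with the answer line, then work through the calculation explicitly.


Answer: final direction angle = (11/6)*pi

enclosed vertex P1: corner angles sum to (3/4)*pi, defect = 2*pi - (3/4)*pi = (5/4)*pi
holonomy = initial angle + sum of enclosed defects (mod 2*pi), positive in the induced orientation
final angle = (7/12)*pi + (5/4)*pi = (11/6)*pi (mod 2*pi)


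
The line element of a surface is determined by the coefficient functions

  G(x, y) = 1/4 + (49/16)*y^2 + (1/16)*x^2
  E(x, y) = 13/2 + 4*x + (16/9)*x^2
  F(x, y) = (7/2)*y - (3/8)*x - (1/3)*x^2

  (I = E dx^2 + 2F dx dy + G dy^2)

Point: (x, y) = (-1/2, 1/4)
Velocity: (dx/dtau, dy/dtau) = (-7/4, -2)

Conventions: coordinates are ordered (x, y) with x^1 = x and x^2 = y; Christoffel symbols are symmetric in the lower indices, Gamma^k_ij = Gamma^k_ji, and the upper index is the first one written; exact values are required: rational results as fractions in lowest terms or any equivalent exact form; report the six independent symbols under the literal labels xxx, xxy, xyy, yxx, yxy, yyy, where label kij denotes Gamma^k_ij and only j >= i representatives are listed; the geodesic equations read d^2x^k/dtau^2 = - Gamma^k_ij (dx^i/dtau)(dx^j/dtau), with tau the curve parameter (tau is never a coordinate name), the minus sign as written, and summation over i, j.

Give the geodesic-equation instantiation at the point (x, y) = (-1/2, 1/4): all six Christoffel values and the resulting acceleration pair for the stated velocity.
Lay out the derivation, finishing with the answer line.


E = 89/18, F = 47/48, G = 117/256 at the point
E_x = 20/9, E_y = 0, F_x = -1/24, F_y = 7/2, G_x = -1/16, G_y = 49/32
EG - F^2 = 5995/4608;  g^inv = (4608/5995) * [[117/256, -47/48], [-47/48, 89/18]]
first-kind symbols [ij,l] = (1/2)(d_i g_jl + d_j g_il - d_l g_ij): [xx,x] = E_x/2 = 10/9, [xx,y] = F_x - E_y/2 = -1/24, [xy,x] = E_y/2 = 0, [xy,y] = G_x/2 = -1/32, [yy,x] = F_y - G_x/2 = 113/32, [yy,y] = G_y/2 = 49/64
Gamma^x_ij = (G*[ij,x] - F*[ij,y])/(EG - F^2), Gamma^y_ij = (E*[ij,y] - F*[ij,x])/(EG - F^2)
Gamma_xxx = 2528/5995, Gamma_xxy = 141/5995, Gamma_xyy = 63717/95920, Gamma_yxx = -17888/17985, Gamma_yxy = -712/5995, Gamma_yyy = 1511/5995
d^2x/dtau^2 = -(Gamma_xxx*(-7/4)^2 + 2*Gamma_xxy*(-7/4)*(-2) + Gamma_xyy*(-2)^2) = -98633/23980
d^2y/dtau^2 = -(Gamma_yxx*(-7/4)^2 + 2*Gamma_yxy*(-7/4)*(-2) + Gamma_yyy*(-2)^2) = 51602/17985

Answer: Gamma_xxx = 2528/5995, Gamma_xxy = 141/5995, Gamma_xyy = 63717/95920, Gamma_yxx = -17888/17985, Gamma_yxy = -712/5995, Gamma_yyy = 1511/5995; accelerations (d^2x/dtau^2, d^2y/dtau^2) = (-98633/23980, 51602/17985)


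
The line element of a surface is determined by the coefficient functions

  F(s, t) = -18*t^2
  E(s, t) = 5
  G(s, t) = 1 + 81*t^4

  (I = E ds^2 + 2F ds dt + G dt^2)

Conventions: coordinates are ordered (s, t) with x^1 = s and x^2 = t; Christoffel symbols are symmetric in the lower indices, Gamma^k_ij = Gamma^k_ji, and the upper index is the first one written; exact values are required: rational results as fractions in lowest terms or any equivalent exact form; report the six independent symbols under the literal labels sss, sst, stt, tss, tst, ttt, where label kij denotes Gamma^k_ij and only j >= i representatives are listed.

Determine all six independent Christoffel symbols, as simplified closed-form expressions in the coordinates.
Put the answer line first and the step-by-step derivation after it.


Answer: Gamma_sss = 0, Gamma_sst = 0, Gamma_stt = -36*t/(81*t^4 + 5), Gamma_tss = 0, Gamma_tst = 0, Gamma_ttt = 162*t^3/(81*t^4 + 5)

E = 5; F = -18*t^2; G = 1 + 81*t^4
Gamma^k_ij = (1/2) g^{kl} (d_i g_jl + d_j g_il - d_l g_ij), with g^inv = (1/(EG-F^2)) [[G, -F], [-F, E]]
first partials: E_s = 0, E_t = 0, F_s = 0, F_t = -36*t, G_s = 0, G_t = 324*t^3
D = EG - F^2 = 5 + 81*t^4
expanded: Gamma^s_ss = (G E_s - 2F F_s + F E_t)/(2D), Gamma^s_st = (G E_t - F G_s)/(2D), Gamma^s_tt = (2G F_t - G G_s - F G_t)/(2D), Gamma^t_ss = (2E F_s - E E_t - F E_s)/(2D), Gamma^t_st = (E G_s - F E_t)/(2D), Gamma^t_tt = (E G_t - 2F F_t + F G_s)/(2D); substitute and cancel common factors


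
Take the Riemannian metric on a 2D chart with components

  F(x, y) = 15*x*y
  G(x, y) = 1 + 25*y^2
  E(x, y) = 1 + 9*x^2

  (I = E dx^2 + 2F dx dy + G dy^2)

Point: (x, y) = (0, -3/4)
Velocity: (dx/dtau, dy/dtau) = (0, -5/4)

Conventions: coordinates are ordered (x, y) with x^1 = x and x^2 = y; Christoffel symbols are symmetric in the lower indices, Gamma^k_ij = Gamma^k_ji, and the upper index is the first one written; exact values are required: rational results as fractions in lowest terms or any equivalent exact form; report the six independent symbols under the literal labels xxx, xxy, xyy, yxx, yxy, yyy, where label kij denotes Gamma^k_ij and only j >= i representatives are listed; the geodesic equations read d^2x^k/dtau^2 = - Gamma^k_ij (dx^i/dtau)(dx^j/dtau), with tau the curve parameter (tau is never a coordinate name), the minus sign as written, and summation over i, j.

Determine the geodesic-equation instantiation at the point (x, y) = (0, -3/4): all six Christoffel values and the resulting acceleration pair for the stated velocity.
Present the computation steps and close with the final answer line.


E = 1, F = 0, G = 241/16 at the point
E_x = 0, E_y = 0, F_x = -45/4, F_y = 0, G_x = 0, G_y = -75/2
EG - F^2 = 241/16;  g^inv = (16/241) * [[241/16, 0], [0, 1]]
first-kind symbols [ij,l] = (1/2)(d_i g_jl + d_j g_il - d_l g_ij): [xx,x] = E_x/2 = 0, [xx,y] = F_x - E_y/2 = -45/4, [xy,x] = E_y/2 = 0, [xy,y] = G_x/2 = 0, [yy,x] = F_y - G_x/2 = 0, [yy,y] = G_y/2 = -75/4
Gamma^x_ij = (G*[ij,x] - F*[ij,y])/(EG - F^2), Gamma^y_ij = (E*[ij,y] - F*[ij,x])/(EG - F^2)
Gamma_xxx = 0, Gamma_xxy = 0, Gamma_xyy = 0, Gamma_yxx = -180/241, Gamma_yxy = 0, Gamma_yyy = -300/241
d^2x/dtau^2 = -(Gamma_xxx*(0)^2 + 2*Gamma_xxy*(0)*(-5/4) + Gamma_xyy*(-5/4)^2) = 0
d^2y/dtau^2 = -(Gamma_yxx*(0)^2 + 2*Gamma_yxy*(0)*(-5/4) + Gamma_yyy*(-5/4)^2) = 1875/964

Answer: Gamma_xxx = 0, Gamma_xxy = 0, Gamma_xyy = 0, Gamma_yxx = -180/241, Gamma_yxy = 0, Gamma_yyy = -300/241; accelerations (d^2x/dtau^2, d^2y/dtau^2) = (0, 1875/964)


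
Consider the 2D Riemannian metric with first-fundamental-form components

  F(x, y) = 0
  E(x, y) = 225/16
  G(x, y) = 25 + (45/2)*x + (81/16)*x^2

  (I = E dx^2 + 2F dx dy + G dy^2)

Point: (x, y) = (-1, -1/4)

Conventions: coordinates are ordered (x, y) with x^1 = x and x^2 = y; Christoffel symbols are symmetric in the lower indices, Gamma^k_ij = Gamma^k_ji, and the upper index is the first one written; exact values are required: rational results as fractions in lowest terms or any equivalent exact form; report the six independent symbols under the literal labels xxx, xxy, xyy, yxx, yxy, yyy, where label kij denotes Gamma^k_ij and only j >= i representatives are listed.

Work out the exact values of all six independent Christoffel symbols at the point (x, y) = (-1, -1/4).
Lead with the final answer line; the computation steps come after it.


Answer: Gamma_xxx = 0, Gamma_xxy = 0, Gamma_xyy = -11/25, Gamma_yxx = 0, Gamma_yxy = 9/11, Gamma_yyy = 0

E = 225/16, F = 0, G = 121/16 at the point
E_x = 0, E_y = 0, F_x = 0, F_y = 0, G_x = 99/8, G_y = 0
EG - F^2 = 27225/256;  g^inv = (256/27225) * [[121/16, 0], [0, 225/16]]
first-kind symbols [ij,l] = (1/2)(d_i g_jl + d_j g_il - d_l g_ij): [xx,x] = E_x/2 = 0, [xx,y] = F_x - E_y/2 = 0, [xy,x] = E_y/2 = 0, [xy,y] = G_x/2 = 99/16, [yy,x] = F_y - G_x/2 = -99/16, [yy,y] = G_y/2 = 0
Gamma^x_ij = (G*[ij,x] - F*[ij,y])/(EG - F^2), Gamma^y_ij = (E*[ij,y] - F*[ij,x])/(EG - F^2)


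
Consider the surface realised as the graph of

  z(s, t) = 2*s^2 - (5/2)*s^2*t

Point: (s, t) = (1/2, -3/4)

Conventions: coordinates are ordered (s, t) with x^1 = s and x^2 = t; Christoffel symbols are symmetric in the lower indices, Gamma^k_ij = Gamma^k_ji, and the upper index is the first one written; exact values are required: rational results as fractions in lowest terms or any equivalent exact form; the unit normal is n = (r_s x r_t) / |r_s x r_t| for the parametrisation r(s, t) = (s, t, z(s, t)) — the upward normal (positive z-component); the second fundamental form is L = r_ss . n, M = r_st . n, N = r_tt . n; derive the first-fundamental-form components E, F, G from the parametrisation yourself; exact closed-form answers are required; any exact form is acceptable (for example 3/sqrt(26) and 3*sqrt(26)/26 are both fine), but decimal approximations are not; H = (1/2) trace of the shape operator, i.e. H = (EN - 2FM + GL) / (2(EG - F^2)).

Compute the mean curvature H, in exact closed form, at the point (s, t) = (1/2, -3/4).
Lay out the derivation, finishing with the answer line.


z_s = 31/8, z_t = -5/8, z_ss = 31/4, z_st = -5/2, z_tt = 0
E = 1025/64, F = -155/64, G = 89/64; answer radicand W^2 = 525/32
unnormalised second-form numerators: l = 31/4, m = -5/2, n = 0; L = l/sqrt(525/32), and similarly M = m/sqrt(W^2), N = n/sqrt(W^2)
H = (E*n - 2*F*m + G*l) / (2*(EG - F^2)*sqrt(W^2)); E*n - 2*F*m + G*l = -341/256, EG - F^2 = 525/32, so H = (-341/8400)/sqrt(525/32)

Answer: H = -341*sqrt(42)/220500


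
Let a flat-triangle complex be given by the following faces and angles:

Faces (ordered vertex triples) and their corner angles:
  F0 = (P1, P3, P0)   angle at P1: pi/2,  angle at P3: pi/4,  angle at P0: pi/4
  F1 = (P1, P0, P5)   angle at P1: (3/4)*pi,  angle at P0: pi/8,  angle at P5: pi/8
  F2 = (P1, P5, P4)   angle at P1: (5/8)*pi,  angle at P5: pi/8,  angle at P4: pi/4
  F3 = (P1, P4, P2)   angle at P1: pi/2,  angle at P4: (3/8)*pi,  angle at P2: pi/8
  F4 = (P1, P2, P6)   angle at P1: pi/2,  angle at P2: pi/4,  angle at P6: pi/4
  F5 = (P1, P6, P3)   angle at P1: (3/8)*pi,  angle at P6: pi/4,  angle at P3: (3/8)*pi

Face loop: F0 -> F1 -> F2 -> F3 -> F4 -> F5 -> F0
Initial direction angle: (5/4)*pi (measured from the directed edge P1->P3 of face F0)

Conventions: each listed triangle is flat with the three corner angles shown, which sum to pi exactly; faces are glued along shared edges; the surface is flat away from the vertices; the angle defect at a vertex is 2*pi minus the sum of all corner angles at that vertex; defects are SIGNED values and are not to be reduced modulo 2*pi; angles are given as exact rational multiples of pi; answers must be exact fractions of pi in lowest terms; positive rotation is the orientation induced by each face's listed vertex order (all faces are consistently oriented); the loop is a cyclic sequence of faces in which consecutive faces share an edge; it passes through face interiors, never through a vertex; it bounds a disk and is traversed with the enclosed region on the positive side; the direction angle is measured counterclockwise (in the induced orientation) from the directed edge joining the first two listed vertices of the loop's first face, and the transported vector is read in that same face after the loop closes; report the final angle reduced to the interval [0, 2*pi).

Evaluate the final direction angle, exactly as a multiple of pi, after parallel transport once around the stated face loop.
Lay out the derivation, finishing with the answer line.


enclosed vertex P1: corner angles sum to (13/4)*pi, defect = 2*pi - (13/4)*pi = (-5/4)*pi
summing the enclosed defects onto the initial angle, mod 2*pi in the induced orientation:
final angle = (5/4)*pi - (5/4)*pi = 0 (mod 2*pi)

Answer: final direction angle = 0


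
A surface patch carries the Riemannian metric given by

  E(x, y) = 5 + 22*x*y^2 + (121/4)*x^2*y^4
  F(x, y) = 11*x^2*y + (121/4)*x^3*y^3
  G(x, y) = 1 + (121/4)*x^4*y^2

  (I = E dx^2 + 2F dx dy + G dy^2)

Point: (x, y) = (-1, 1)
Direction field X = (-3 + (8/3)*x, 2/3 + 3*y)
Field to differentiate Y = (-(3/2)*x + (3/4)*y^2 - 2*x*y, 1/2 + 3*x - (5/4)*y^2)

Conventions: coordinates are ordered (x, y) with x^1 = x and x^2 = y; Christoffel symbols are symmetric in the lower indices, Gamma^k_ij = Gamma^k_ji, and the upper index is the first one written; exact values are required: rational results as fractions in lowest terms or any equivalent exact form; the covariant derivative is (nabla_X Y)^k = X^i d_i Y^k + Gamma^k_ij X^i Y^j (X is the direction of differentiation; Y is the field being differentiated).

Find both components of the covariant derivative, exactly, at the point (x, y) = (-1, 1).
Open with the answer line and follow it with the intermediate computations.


Answer: (nabla_X Y)^x = 9513/116, (nabla_X Y)^y = -36089/348

E = 53/4, F = -77/4, G = 125/4 at the point
E_x = -77/2, E_y = 77, F_x = 275/4, F_y = -319/4, G_x = -121, G_y = 121/2
EG - F^2 = 87/2;  g^inv = (2/87) * [[125/4, 77/4], [77/4, 53/4]]
first-kind symbols [ij,l] = (1/2)(d_i g_jl + d_j g_il - d_l g_ij): [xx,x] = E_x/2 = -77/4, [xx,y] = F_x - E_y/2 = 121/4, [xy,x] = E_y/2 = 77/2, [xy,y] = G_x/2 = -121/2, [yy,x] = F_y - G_x/2 = -77/4, [yy,y] = G_y/2 = 121/4
Gamma^x_ij = (G*[ij,x] - F*[ij,y])/(EG - F^2), Gamma^y_ij = (E*[ij,y] - F*[ij,x])/(EG - F^2)
Gamma_xxx = -77/174, Gamma_xxy = 77/87, Gamma_xyy = -77/174, Gamma_yxx = 121/174, Gamma_yxy = -121/87, Gamma_yyy = 121/174
X = (-17/3, 11/3), Y = (17/4, -15/4) at the point


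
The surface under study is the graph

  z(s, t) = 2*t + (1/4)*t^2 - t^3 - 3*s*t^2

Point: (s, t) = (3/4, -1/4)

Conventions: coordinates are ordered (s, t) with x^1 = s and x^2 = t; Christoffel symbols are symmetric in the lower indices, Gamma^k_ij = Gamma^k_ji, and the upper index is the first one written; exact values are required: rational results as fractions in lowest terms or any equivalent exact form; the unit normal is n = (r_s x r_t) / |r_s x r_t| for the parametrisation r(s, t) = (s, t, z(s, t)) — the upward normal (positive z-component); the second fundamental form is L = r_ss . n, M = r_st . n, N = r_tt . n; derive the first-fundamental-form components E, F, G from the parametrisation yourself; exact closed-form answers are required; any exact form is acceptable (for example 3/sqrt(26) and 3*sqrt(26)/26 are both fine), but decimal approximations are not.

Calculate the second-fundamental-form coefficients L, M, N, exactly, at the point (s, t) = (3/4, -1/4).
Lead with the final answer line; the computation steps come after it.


Answer: L = 0, M = 12*sqrt(2290)/1145, N = -4*sqrt(2290)/229

z_s = -3/16, z_t = 45/16, z_ss = 0, z_st = 3/2, z_tt = -5/2
E = 265/256, F = -135/256, G = 2281/256; answer radicand W^2 = 1145/128
unnormalised second-form numerators: l = 0, m = 3/2, n = -5/2; L = l/sqrt(1145/128), and similarly M = m/sqrt(W^2), N = n/sqrt(W^2)
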